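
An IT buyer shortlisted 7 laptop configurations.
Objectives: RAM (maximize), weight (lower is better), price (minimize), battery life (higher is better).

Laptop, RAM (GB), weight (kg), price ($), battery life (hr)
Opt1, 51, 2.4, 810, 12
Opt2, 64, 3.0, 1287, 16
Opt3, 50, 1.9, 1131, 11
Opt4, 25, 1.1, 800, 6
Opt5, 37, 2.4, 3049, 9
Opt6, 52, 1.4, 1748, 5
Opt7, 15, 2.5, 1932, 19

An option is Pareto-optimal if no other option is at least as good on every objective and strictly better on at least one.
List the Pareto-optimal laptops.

Opt1, Opt2, Opt3, Opt4, Opt6, Opt7

Opt1: not dominated.
Opt2: not dominated (best RAM).
Opt3: not dominated.
Opt4: not dominated (best weight).
Opt5: dominated by Opt1 (RAM 51≥37, weight 2.4≤2.4, price 810≤3049, battery life 12≥9).
Opt6: not dominated.
Opt7: not dominated (best battery life).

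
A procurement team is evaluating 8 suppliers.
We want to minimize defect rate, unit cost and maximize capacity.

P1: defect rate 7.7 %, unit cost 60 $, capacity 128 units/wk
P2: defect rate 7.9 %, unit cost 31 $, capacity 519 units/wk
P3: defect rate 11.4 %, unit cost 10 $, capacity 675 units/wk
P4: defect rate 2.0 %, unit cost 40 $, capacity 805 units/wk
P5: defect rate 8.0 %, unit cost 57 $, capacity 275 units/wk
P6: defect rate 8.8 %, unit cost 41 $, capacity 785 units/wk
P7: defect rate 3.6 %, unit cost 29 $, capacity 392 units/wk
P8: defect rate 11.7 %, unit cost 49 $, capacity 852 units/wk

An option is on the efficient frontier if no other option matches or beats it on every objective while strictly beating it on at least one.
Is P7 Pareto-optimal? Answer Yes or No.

P1: worse on defect rate (7.7 vs 3.6).
P2: worse on defect rate (7.9 vs 3.6).
P3: worse on defect rate (11.4 vs 3.6).
P4: worse on unit cost (40 vs 29).
P5: worse on defect rate (8.0 vs 3.6).
P6: worse on defect rate (8.8 vs 3.6).
P8: worse on defect rate (11.7 vs 3.6).
No option is at least as good as P7 on every objective and strictly better on one.

Yes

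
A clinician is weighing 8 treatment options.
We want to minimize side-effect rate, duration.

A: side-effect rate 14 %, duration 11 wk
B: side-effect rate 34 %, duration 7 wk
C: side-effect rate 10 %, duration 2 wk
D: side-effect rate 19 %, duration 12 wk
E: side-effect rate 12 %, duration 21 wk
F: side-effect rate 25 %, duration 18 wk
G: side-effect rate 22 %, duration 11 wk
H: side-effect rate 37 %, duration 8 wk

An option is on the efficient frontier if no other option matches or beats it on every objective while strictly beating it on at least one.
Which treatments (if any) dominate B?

C: side-effect rate 10≤34, duration 2≤7 — dominates B.
Others (A, D, E, F, G, H) are each worse than B on at least one objective.

C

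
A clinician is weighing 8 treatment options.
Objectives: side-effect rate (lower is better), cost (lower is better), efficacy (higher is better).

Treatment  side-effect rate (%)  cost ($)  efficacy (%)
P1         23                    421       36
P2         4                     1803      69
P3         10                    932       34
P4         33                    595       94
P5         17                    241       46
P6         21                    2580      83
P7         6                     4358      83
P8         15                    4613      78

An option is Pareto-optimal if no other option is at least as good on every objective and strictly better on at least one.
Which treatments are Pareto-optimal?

P2, P3, P4, P5, P6, P7

P1: dominated by P5 (side-effect rate 17≤23, cost 241≤421, efficacy 46≥36).
P2: not dominated (best side-effect rate).
P3: not dominated.
P4: not dominated (best efficacy).
P5: not dominated (best cost).
P6: not dominated.
P7: not dominated.
P8: dominated by P7 (side-effect rate 6≤15, cost 4358≤4613, efficacy 83≥78).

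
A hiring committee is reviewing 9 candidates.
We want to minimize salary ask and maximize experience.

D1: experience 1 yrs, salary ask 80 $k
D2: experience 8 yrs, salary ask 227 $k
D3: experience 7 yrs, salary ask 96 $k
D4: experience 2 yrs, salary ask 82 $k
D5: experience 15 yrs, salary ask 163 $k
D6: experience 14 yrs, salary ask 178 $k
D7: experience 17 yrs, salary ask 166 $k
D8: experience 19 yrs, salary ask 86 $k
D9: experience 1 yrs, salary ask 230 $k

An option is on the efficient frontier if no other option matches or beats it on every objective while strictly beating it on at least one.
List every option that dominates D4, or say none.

D1: worse on experience (1 vs 2).
D2: worse on salary ask (227 vs 82).
D3: worse on salary ask (96 vs 82).
D5: worse on salary ask (163 vs 82).
D6: worse on salary ask (178 vs 82).
D7: worse on salary ask (166 vs 82).
D8: worse on salary ask (86 vs 82).
D9: worse on experience (1 vs 2).
No option dominates D4.

none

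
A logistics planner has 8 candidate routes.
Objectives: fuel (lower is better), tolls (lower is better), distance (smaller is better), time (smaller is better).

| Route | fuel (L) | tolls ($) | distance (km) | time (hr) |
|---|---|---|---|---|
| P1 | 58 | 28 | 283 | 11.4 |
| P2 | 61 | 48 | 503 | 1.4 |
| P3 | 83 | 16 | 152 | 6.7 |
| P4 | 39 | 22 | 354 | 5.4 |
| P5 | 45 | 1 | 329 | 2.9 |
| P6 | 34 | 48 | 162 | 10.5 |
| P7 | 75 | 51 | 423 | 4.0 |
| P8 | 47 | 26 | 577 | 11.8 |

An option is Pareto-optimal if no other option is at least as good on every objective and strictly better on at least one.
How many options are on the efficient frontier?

P1: not dominated.
P2: not dominated (best time).
P3: not dominated (best distance).
P4: not dominated.
P5: not dominated (best tolls).
P6: not dominated (best fuel).
P7: dominated by P5 (fuel 45≤75, tolls 1≤51, distance 329≤423, time 2.9≤4.0).
P8: dominated by P4 (fuel 39≤47, tolls 22≤26, distance 354≤577, time 5.4≤11.8).
Pareto-optimal: P1, P2, P3, P4, P5, P6 → 6.

6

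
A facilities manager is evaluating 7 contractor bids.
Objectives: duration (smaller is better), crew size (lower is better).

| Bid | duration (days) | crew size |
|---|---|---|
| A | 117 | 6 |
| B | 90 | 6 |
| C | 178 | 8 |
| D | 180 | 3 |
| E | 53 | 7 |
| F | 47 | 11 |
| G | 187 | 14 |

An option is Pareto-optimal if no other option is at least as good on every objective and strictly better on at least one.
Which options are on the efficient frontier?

B, D, E, F

A: dominated by B (duration 90≤117, crew size 6≤6).
B: not dominated.
C: dominated by A (duration 117≤178, crew size 6≤8).
D: not dominated (best crew size).
E: not dominated.
F: not dominated (best duration).
G: dominated by A (duration 117≤187, crew size 6≤14).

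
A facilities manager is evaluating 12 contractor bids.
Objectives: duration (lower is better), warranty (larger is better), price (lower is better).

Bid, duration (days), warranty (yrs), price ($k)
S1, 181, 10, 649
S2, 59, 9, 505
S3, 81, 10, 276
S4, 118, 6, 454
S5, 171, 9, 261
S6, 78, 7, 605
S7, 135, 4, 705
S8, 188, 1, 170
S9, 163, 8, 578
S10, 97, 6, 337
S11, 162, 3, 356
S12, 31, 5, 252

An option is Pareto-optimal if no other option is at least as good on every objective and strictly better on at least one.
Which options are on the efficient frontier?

S1: dominated by S3 (duration 81≤181, warranty 10≥10, price 276≤649).
S2: not dominated.
S3: not dominated.
S4: dominated by S3 (duration 81≤118, warranty 10≥6, price 276≤454).
S5: not dominated.
S6: dominated by S2 (duration 59≤78, warranty 9≥7, price 505≤605).
S7: dominated by S2 (duration 59≤135, warranty 9≥4, price 505≤705).
S8: not dominated (best price).
S9: dominated by S2 (duration 59≤163, warranty 9≥8, price 505≤578).
S10: dominated by S3 (duration 81≤97, warranty 10≥6, price 276≤337).
S11: dominated by S3 (duration 81≤162, warranty 10≥3, price 276≤356).
S12: not dominated (best duration).

S2, S3, S5, S8, S12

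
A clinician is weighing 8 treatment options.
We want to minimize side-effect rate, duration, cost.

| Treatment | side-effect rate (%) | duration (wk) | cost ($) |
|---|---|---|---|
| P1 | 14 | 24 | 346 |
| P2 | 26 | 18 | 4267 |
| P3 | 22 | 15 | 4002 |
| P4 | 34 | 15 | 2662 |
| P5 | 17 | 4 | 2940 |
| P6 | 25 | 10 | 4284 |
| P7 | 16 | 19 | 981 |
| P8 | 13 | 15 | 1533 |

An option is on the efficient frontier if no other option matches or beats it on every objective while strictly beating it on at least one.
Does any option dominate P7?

P1: worse on duration (24 vs 19).
P2: worse on side-effect rate (26 vs 16).
P3: worse on side-effect rate (22 vs 16).
P4: worse on side-effect rate (34 vs 16).
P5: worse on side-effect rate (17 vs 16).
P6: worse on side-effect rate (25 vs 16).
P8: worse on cost (1533 vs 981).
No option is at least as good as P7 on every objective and strictly better on one.

No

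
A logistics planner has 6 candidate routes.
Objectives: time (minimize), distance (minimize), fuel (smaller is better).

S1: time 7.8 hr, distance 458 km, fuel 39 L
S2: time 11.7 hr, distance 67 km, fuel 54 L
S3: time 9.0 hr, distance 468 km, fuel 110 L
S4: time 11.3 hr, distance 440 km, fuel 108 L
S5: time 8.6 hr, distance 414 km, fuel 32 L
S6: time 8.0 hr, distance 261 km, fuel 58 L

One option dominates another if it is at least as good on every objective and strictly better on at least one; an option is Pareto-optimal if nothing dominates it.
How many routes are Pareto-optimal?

S1: not dominated (best time).
S2: not dominated (best distance).
S3: dominated by S1 (time 7.8≤9.0, distance 458≤468, fuel 39≤110).
S4: dominated by S5 (time 8.6≤11.3, distance 414≤440, fuel 32≤108).
S5: not dominated (best fuel).
S6: not dominated.
Pareto-optimal: S1, S2, S5, S6 → 4.

4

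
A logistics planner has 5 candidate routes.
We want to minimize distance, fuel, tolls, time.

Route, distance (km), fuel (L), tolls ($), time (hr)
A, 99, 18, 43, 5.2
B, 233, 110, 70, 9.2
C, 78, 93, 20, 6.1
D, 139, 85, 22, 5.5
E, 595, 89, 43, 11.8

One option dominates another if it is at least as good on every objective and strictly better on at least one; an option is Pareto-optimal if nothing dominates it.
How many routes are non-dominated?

A: not dominated (best fuel).
B: dominated by A (distance 99≤233, fuel 18≤110, tolls 43≤70, time 5.2≤9.2).
C: not dominated (best distance).
D: not dominated.
E: dominated by A (distance 99≤595, fuel 18≤89, tolls 43≤43, time 5.2≤11.8).
Pareto-optimal: A, C, D → 3.

3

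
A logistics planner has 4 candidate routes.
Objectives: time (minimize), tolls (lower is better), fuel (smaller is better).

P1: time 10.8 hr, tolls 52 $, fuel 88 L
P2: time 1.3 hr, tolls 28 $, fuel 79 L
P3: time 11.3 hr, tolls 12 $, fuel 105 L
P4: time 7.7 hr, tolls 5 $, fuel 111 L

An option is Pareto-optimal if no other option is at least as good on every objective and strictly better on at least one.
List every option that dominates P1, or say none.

P2

P2: time 1.3≤10.8, tolls 28≤52, fuel 79≤88 — dominates P1.
Others (P3, P4) are each worse than P1 on at least one objective.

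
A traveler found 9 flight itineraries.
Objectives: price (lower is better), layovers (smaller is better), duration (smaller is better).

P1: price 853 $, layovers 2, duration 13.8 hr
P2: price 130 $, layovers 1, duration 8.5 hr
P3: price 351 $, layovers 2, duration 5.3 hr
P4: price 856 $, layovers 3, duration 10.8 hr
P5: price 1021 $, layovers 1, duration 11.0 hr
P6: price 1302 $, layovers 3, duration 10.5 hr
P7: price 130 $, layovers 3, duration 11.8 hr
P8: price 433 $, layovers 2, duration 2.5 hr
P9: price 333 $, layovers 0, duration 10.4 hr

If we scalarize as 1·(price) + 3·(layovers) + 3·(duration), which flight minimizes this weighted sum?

P2

P1: 1·853 + 3·2 + 3·13.8 = 900.4
P2: 1·130 + 3·1 + 3·8.5 = 158.5
P3: 1·351 + 3·2 + 3·5.3 = 372.9
P4: 1·856 + 3·3 + 3·10.8 = 897.4
P5: 1·1021 + 3·1 + 3·11.0 = 1057.0
P6: 1·1302 + 3·3 + 3·10.5 = 1342.5
P7: 1·130 + 3·3 + 3·11.8 = 174.4
P8: 1·433 + 3·2 + 3·2.5 = 446.5
P9: 1·333 + 3·0 + 3·10.4 = 364.2
Lowest: P2 at 158.5.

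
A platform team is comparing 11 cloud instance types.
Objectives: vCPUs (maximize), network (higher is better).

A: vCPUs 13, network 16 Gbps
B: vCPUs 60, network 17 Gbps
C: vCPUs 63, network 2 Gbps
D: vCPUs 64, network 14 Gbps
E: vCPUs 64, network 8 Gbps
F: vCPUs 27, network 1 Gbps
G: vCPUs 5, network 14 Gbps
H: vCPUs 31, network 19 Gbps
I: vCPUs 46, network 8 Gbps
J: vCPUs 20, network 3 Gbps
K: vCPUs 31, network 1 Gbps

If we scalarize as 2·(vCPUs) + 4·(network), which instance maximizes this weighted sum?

B

A: 2·13 + 4·16 = 90
B: 2·60 + 4·17 = 188
C: 2·63 + 4·2 = 134
D: 2·64 + 4·14 = 184
E: 2·64 + 4·8 = 160
F: 2·27 + 4·1 = 58
G: 2·5 + 4·14 = 66
H: 2·31 + 4·19 = 138
I: 2·46 + 4·8 = 124
J: 2·20 + 4·3 = 52
K: 2·31 + 4·1 = 66
Highest: B at 188.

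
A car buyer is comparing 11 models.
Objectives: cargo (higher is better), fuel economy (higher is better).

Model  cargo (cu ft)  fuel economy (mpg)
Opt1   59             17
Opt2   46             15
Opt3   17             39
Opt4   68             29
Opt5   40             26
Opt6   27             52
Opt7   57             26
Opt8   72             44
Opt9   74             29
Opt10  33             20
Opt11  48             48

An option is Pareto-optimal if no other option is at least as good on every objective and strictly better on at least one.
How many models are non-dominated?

Opt1: dominated by Opt4 (cargo 68≥59, fuel economy 29≥17).
Opt2: dominated by Opt1 (cargo 59≥46, fuel economy 17≥15).
Opt3: dominated by Opt6 (cargo 27≥17, fuel economy 52≥39).
Opt4: dominated by Opt8 (cargo 72≥68, fuel economy 44≥29).
Opt5: dominated by Opt4 (cargo 68≥40, fuel economy 29≥26).
Opt6: not dominated (best fuel economy).
Opt7: dominated by Opt4 (cargo 68≥57, fuel economy 29≥26).
Opt8: not dominated.
Opt9: not dominated (best cargo).
Opt10: dominated by Opt4 (cargo 68≥33, fuel economy 29≥20).
Opt11: not dominated.
Pareto-optimal: Opt6, Opt8, Opt9, Opt11 → 4.

4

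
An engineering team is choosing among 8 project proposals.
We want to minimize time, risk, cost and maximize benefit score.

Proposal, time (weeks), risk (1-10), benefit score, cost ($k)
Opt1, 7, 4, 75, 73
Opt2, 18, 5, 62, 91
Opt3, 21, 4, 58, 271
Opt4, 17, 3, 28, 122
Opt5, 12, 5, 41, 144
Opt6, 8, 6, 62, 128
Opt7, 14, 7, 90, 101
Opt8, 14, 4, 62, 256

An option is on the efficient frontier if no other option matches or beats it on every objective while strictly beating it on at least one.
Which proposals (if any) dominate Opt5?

Opt1: time 7≤12, risk 4≤5, benefit score 75≥41, cost 73≤144 — dominates Opt5.
Others (Opt2, Opt3, Opt4, Opt6, Opt7, Opt8) are each worse than Opt5 on at least one objective.

Opt1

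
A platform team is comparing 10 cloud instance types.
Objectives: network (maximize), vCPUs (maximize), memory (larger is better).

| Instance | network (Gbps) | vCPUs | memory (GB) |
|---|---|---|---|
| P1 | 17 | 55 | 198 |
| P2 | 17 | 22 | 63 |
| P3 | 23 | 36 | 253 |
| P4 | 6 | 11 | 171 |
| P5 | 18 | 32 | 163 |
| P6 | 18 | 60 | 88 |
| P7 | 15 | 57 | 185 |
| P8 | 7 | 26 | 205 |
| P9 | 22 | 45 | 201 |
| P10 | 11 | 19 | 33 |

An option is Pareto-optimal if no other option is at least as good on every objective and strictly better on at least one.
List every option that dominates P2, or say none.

P1, P3, P5, P6, P9

P1: network 17≥17, vCPUs 55≥22, memory 198≥63 — dominates P2.
P3: network 23≥17, vCPUs 36≥22, memory 253≥63 — dominates P2.
P5: network 18≥17, vCPUs 32≥22, memory 163≥63 — dominates P2.
P6: network 18≥17, vCPUs 60≥22, memory 88≥63 — dominates P2.
P9: network 22≥17, vCPUs 45≥22, memory 201≥63 — dominates P2.
Others (P4, P7, P8, P10) are each worse than P2 on at least one objective.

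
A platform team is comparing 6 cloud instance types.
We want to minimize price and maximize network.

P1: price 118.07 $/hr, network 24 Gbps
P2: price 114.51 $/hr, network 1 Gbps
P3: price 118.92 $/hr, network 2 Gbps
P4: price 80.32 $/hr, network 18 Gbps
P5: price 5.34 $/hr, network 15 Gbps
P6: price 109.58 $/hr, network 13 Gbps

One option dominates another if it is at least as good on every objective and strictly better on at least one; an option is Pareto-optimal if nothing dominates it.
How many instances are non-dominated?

P1: not dominated (best network).
P2: dominated by P4 (price 80.32≤114.51, network 18≥1).
P3: dominated by P1 (price 118.07≤118.92, network 24≥2).
P4: not dominated.
P5: not dominated (best price).
P6: dominated by P4 (price 80.32≤109.58, network 18≥13).
Pareto-optimal: P1, P4, P5 → 3.

3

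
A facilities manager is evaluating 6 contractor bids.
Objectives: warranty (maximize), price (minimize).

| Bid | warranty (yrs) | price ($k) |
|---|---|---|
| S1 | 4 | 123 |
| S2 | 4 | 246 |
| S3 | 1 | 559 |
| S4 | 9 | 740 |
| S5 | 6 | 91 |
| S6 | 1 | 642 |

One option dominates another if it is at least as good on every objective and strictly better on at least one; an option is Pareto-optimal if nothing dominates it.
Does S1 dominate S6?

S1 vs S6: warranty 4≥1, price 123≤642 — S1 is at least as good on every objective with at least one strict improvement.

Yes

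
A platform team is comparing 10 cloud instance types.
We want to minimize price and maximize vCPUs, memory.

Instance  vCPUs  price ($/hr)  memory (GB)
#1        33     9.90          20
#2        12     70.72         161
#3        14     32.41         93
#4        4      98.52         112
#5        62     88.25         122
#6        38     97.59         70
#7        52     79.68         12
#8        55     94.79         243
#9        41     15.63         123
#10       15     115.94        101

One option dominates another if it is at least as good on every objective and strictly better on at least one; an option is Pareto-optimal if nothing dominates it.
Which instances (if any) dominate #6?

#5, #8, #9

#5: vCPUs 62≥38, price 88.25≤97.59, memory 122≥70 — dominates #6.
#8: vCPUs 55≥38, price 94.79≤97.59, memory 243≥70 — dominates #6.
#9: vCPUs 41≥38, price 15.63≤97.59, memory 123≥70 — dominates #6.
Others (#1, #2, #3, #4, #7, #10) are each worse than #6 on at least one objective.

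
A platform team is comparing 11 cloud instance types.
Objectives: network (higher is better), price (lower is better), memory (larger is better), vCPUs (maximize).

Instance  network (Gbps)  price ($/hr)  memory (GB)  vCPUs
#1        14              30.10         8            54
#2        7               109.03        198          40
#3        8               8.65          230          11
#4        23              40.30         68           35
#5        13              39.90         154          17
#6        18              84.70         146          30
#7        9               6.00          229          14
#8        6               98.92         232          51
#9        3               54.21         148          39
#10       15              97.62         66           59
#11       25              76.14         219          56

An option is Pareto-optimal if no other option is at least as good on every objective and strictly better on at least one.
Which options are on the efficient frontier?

#1: not dominated.
#2: dominated by #11 (network 25≥7, price 76.14≤109.03, memory 219≥198, vCPUs 56≥40).
#3: not dominated.
#4: not dominated.
#5: not dominated.
#6: dominated by #11 (network 25≥18, price 76.14≤84.70, memory 219≥146, vCPUs 56≥30).
#7: not dominated (best price).
#8: not dominated (best memory).
#9: not dominated.
#10: not dominated (best vCPUs).
#11: not dominated (best network).

#1, #3, #4, #5, #7, #8, #9, #10, #11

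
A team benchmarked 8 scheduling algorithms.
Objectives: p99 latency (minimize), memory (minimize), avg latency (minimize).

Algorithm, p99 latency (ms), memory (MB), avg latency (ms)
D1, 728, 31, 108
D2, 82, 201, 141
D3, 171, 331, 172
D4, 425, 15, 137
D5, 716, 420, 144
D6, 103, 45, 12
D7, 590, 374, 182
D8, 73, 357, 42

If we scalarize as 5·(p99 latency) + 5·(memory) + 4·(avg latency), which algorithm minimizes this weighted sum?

D1: 5·728 + 5·31 + 4·108 = 4227
D2: 5·82 + 5·201 + 4·141 = 1979
D3: 5·171 + 5·331 + 4·172 = 3198
D4: 5·425 + 5·15 + 4·137 = 2748
D5: 5·716 + 5·420 + 4·144 = 6256
D6: 5·103 + 5·45 + 4·12 = 788
D7: 5·590 + 5·374 + 4·182 = 5548
D8: 5·73 + 5·357 + 4·42 = 2318
Lowest: D6 at 788.

D6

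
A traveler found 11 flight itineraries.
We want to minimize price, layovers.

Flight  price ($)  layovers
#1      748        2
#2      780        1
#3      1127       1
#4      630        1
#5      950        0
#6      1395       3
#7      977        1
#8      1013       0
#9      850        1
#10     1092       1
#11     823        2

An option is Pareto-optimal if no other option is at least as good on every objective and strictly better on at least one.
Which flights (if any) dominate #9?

#2: price 780≤850, layovers 1≤1 — dominates #9.
#4: price 630≤850, layovers 1≤1 — dominates #9.
Others (#1, #3, #5, #6, #7, #8, #10, #11) are each worse than #9 on at least one objective.

#2, #4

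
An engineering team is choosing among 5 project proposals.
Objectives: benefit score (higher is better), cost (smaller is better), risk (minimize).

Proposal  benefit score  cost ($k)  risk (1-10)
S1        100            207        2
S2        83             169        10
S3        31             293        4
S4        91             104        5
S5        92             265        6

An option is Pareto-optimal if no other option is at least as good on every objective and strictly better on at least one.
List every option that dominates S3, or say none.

S1: benefit score 100≥31, cost 207≤293, risk 2≤4 — dominates S3.
Others (S2, S4, S5) are each worse than S3 on at least one objective.

S1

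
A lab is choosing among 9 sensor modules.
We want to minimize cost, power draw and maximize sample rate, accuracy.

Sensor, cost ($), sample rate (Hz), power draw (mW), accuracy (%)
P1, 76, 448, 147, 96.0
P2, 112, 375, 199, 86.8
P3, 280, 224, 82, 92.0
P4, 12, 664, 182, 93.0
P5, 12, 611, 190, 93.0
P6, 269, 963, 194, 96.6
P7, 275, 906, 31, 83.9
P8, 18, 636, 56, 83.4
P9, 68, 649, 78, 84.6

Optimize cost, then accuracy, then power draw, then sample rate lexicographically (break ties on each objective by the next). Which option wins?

P4

First minimize cost: best is 12, kept {P4, P5}.
Then maximize accuracy: best is 93.0, kept {P4, P5}.
Then minimize power draw: best is 182, kept {P4}.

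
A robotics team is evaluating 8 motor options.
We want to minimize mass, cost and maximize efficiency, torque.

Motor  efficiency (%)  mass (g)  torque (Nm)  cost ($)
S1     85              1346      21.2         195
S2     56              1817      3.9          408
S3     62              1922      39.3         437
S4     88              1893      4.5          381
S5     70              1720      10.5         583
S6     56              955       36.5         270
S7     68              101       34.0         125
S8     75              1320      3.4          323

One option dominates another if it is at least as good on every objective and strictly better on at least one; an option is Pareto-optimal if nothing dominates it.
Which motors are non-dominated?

S1, S3, S4, S6, S7, S8

S1: not dominated.
S2: dominated by S1 (efficiency 85≥56, mass 1346≤1817, torque 21.2≥3.9, cost 195≤408).
S3: not dominated (best torque).
S4: not dominated (best efficiency).
S5: dominated by S1 (efficiency 85≥70, mass 1346≤1720, torque 21.2≥10.5, cost 195≤583).
S6: not dominated.
S7: not dominated (best mass).
S8: not dominated.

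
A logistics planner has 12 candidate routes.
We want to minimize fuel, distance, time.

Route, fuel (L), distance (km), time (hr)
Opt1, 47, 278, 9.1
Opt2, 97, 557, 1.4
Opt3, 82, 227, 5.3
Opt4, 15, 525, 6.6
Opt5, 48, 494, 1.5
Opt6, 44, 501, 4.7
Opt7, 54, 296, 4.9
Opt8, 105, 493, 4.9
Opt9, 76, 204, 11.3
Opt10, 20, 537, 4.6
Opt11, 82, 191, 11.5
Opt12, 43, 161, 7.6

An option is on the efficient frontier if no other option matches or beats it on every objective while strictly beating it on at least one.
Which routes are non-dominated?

Opt2, Opt3, Opt4, Opt5, Opt6, Opt7, Opt10, Opt12

Opt1: dominated by Opt12 (fuel 43≤47, distance 161≤278, time 7.6≤9.1).
Opt2: not dominated (best time).
Opt3: not dominated.
Opt4: not dominated (best fuel).
Opt5: not dominated.
Opt6: not dominated.
Opt7: not dominated.
Opt8: dominated by Opt7 (fuel 54≤105, distance 296≤493, time 4.9≤4.9).
Opt9: dominated by Opt12 (fuel 43≤76, distance 161≤204, time 7.6≤11.3).
Opt10: not dominated.
Opt11: dominated by Opt12 (fuel 43≤82, distance 161≤191, time 7.6≤11.5).
Opt12: not dominated (best distance).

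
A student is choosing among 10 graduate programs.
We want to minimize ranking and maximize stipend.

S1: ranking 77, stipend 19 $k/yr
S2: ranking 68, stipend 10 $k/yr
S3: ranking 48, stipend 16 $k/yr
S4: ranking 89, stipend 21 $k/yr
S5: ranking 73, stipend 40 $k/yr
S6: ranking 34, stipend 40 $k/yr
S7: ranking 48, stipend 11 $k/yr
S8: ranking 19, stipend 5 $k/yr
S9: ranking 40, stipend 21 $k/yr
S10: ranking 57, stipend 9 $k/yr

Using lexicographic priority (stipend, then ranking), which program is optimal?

First maximize stipend: best is 40, kept {S5, S6}.
Then minimize ranking: best is 34, kept {S6}.

S6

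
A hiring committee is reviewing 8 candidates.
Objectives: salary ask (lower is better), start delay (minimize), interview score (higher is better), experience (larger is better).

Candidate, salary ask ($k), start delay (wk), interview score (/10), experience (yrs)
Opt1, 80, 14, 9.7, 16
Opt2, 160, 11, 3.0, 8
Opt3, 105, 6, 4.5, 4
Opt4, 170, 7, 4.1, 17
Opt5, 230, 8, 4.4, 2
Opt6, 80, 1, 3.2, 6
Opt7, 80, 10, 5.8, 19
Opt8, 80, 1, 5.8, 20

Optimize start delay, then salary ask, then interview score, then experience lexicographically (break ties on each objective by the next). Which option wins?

First minimize start delay: best is 1, kept {Opt6, Opt8}.
Then minimize salary ask: best is 80, kept {Opt6, Opt8}.
Then maximize interview score: best is 5.8, kept {Opt8}.

Opt8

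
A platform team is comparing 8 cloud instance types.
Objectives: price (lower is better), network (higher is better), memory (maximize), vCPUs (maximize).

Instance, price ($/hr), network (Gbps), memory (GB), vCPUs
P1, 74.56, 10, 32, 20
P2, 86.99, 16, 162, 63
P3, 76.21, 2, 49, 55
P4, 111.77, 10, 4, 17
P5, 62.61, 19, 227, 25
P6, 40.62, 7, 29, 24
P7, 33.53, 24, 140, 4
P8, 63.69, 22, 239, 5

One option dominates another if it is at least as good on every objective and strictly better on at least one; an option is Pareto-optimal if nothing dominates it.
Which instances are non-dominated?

P1: dominated by P5 (price 62.61≤74.56, network 19≥10, memory 227≥32, vCPUs 25≥20).
P2: not dominated (best vCPUs).
P3: not dominated.
P4: dominated by P1 (price 74.56≤111.77, network 10≥10, memory 32≥4, vCPUs 20≥17).
P5: not dominated.
P6: not dominated.
P7: not dominated (best price).
P8: not dominated (best memory).

P2, P3, P5, P6, P7, P8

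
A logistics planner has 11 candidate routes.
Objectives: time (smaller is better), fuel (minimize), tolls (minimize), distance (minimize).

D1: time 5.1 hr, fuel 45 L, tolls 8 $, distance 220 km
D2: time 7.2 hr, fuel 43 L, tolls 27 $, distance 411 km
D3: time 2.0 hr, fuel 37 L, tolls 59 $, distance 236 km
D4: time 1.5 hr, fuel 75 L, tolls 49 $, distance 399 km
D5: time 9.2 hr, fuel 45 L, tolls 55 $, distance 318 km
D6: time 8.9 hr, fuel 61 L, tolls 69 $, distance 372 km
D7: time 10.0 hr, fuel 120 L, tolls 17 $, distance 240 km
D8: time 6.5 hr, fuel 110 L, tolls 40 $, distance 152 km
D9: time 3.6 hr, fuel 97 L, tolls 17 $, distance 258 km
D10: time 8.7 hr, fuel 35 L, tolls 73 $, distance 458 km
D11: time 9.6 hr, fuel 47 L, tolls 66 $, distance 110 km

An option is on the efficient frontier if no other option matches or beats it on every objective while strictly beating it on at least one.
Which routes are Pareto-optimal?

D1: not dominated (best tolls).
D2: not dominated.
D3: not dominated.
D4: not dominated (best time).
D5: dominated by D1 (time 5.1≤9.2, fuel 45≤45, tolls 8≤55, distance 220≤318).
D6: dominated by D1 (time 5.1≤8.9, fuel 45≤61, tolls 8≤69, distance 220≤372).
D7: dominated by D1 (time 5.1≤10.0, fuel 45≤120, tolls 8≤17, distance 220≤240).
D8: not dominated.
D9: not dominated.
D10: not dominated (best fuel).
D11: not dominated (best distance).

D1, D2, D3, D4, D8, D9, D10, D11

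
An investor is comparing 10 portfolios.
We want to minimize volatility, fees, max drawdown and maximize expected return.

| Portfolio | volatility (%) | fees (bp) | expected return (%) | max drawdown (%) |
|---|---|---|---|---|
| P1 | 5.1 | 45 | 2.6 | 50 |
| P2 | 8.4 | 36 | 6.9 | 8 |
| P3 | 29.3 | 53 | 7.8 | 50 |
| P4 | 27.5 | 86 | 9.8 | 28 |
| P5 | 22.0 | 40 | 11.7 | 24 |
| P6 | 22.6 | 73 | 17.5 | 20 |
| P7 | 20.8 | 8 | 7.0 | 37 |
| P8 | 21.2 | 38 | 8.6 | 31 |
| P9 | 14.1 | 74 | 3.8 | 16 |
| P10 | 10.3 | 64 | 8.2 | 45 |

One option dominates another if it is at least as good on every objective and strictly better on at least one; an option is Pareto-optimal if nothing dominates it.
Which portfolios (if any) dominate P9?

P2: volatility 8.4≤14.1, fees 36≤74, expected return 6.9≥3.8, max drawdown 8≤16 — dominates P9.
Others (P1, P3, P4, P5, P6, P7, P8, P10) are each worse than P9 on at least one objective.

P2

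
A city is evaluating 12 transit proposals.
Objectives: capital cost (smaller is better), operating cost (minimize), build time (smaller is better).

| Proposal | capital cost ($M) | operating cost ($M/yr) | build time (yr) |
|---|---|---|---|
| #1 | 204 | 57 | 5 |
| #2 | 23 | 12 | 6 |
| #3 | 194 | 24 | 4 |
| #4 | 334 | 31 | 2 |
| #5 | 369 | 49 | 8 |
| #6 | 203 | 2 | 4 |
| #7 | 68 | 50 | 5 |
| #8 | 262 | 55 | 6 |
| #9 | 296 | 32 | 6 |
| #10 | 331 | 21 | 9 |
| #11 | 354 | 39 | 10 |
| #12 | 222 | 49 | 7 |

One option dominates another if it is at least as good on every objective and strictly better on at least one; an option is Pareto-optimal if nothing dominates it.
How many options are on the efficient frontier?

5

#1: dominated by #3 (capital cost 194≤204, operating cost 24≤57, build time 4≤5).
#2: not dominated (best capital cost).
#3: not dominated.
#4: not dominated (best build time).
#5: dominated by #2 (capital cost 23≤369, operating cost 12≤49, build time 6≤8).
#6: not dominated (best operating cost).
#7: not dominated.
#8: dominated by #2 (capital cost 23≤262, operating cost 12≤55, build time 6≤6).
#9: dominated by #2 (capital cost 23≤296, operating cost 12≤32, build time 6≤6).
#10: dominated by #2 (capital cost 23≤331, operating cost 12≤21, build time 6≤9).
#11: dominated by #2 (capital cost 23≤354, operating cost 12≤39, build time 6≤10).
#12: dominated by #2 (capital cost 23≤222, operating cost 12≤49, build time 6≤7).
Pareto-optimal: #2, #3, #4, #6, #7 → 5.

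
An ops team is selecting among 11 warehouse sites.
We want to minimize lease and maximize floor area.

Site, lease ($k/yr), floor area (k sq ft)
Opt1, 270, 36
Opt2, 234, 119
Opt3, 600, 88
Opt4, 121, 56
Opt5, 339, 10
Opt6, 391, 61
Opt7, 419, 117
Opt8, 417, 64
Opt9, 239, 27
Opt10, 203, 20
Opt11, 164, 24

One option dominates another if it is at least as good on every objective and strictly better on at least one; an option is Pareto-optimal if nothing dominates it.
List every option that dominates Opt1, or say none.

Opt2: lease 234≤270, floor area 119≥36 — dominates Opt1.
Opt4: lease 121≤270, floor area 56≥36 — dominates Opt1.
Others (Opt3, Opt5, Opt6, Opt7, Opt8, Opt9, Opt10, Opt11) are each worse than Opt1 on at least one objective.

Opt2, Opt4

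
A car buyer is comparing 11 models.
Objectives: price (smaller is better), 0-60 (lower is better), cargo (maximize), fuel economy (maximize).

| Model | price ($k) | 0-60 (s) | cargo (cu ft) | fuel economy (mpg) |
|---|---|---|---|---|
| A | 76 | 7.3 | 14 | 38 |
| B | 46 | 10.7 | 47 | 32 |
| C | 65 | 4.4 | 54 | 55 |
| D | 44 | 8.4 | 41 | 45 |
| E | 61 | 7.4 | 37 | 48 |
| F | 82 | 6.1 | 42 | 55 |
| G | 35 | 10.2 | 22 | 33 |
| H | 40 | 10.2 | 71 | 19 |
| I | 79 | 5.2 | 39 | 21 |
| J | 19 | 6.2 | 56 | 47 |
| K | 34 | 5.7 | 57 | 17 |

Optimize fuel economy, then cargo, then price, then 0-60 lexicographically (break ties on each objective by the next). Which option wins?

First maximize fuel economy: best is 55, kept {C, F}.
Then maximize cargo: best is 54, kept {C}.

C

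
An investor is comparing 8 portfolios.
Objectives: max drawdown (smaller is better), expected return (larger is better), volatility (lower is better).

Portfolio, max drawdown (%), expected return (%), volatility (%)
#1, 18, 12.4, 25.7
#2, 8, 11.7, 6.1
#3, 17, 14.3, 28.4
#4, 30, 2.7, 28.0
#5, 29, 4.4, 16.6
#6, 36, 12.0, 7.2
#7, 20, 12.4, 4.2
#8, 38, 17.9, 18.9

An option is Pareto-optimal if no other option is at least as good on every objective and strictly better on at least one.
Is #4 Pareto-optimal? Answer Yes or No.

#1 vs #4: max drawdown 18≤30, expected return 12.4≥2.7, volatility 25.7≤28.0 — #1 is at least as good on every objective and strictly better on at least one, so #1 dominates #4.

No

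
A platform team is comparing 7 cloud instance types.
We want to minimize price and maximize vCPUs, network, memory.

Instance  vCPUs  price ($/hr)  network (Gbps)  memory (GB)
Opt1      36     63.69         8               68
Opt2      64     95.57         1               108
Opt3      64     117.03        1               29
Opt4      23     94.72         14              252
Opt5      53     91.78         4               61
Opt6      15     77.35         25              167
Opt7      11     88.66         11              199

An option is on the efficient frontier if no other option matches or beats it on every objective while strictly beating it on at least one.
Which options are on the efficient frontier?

Opt1, Opt2, Opt4, Opt5, Opt6, Opt7

Opt1: not dominated (best price).
Opt2: not dominated.
Opt3: dominated by Opt2 (vCPUs 64≥64, price 95.57≤117.03, network 1≥1, memory 108≥29).
Opt4: not dominated (best memory).
Opt5: not dominated.
Opt6: not dominated (best network).
Opt7: not dominated.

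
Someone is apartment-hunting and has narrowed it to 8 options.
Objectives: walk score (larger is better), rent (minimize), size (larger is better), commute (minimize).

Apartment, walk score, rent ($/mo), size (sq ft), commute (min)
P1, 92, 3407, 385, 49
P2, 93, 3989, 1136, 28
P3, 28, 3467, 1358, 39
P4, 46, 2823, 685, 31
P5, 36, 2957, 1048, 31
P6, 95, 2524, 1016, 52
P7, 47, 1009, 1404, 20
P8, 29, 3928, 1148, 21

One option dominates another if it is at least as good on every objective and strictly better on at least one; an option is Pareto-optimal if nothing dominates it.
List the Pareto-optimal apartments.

P1, P2, P6, P7

P1: not dominated.
P2: not dominated.
P3: dominated by P7 (walk score 47≥28, rent 1009≤3467, size 1404≥1358, commute 20≤39).
P4: dominated by P7 (walk score 47≥46, rent 1009≤2823, size 1404≥685, commute 20≤31).
P5: dominated by P7 (walk score 47≥36, rent 1009≤2957, size 1404≥1048, commute 20≤31).
P6: not dominated (best walk score).
P7: not dominated (best rent).
P8: dominated by P7 (walk score 47≥29, rent 1009≤3928, size 1404≥1148, commute 20≤21).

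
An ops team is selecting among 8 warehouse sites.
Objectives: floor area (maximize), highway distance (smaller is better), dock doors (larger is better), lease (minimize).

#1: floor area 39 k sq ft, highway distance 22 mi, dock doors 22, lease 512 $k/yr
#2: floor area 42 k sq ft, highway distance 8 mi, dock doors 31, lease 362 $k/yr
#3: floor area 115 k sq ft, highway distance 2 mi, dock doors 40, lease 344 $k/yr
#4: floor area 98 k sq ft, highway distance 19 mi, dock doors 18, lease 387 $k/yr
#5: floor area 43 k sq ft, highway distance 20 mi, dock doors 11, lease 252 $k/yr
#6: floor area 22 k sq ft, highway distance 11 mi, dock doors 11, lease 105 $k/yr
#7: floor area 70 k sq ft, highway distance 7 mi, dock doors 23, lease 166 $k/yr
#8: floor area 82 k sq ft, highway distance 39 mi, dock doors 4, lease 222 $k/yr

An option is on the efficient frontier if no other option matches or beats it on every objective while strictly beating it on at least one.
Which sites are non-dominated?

#3, #6, #7, #8

#1: dominated by #2 (floor area 42≥39, highway distance 8≤22, dock doors 31≥22, lease 362≤512).
#2: dominated by #3 (floor area 115≥42, highway distance 2≤8, dock doors 40≥31, lease 344≤362).
#3: not dominated (best floor area).
#4: dominated by #3 (floor area 115≥98, highway distance 2≤19, dock doors 40≥18, lease 344≤387).
#5: dominated by #7 (floor area 70≥43, highway distance 7≤20, dock doors 23≥11, lease 166≤252).
#6: not dominated (best lease).
#7: not dominated.
#8: not dominated.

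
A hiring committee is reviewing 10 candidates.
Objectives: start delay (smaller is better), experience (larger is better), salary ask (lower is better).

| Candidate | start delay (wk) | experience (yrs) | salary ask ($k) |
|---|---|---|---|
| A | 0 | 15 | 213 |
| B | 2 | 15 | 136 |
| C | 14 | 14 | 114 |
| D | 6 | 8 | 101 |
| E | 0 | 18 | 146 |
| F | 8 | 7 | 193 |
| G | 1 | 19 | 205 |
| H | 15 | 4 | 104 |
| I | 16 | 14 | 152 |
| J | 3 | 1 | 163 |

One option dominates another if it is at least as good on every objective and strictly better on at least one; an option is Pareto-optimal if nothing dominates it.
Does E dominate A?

E vs A: start delay 0≤0, experience 18≥15, salary ask 146≤213 — E is at least as good on every objective with at least one strict improvement.

Yes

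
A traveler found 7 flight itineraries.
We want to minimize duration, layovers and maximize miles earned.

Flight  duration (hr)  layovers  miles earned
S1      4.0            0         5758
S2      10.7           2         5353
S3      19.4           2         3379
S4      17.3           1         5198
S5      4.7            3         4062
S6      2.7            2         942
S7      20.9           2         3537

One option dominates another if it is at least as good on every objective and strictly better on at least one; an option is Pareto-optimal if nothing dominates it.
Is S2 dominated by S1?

S1 vs S2: duration 4.0≤10.7, layovers 0≤2, miles earned 5758≥5353 — S1 is at least as good on every objective with at least one strict improvement.

Yes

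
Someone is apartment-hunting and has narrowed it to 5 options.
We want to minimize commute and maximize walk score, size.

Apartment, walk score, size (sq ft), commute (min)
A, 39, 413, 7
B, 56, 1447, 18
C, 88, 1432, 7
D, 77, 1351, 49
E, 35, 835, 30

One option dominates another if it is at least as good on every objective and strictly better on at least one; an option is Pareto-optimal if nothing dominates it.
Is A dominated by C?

C vs A: walk score 88≥39, size 1432≥413, commute 7≤7 — C is at least as good on every objective with at least one strict improvement.

Yes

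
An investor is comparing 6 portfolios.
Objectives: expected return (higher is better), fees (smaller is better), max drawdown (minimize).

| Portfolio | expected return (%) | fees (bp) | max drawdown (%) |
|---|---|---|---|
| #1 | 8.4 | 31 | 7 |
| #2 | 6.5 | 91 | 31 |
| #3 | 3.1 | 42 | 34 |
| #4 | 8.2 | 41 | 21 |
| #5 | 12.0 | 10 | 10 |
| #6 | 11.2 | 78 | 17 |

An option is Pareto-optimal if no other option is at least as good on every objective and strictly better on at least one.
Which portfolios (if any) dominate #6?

#5: expected return 12.0≥11.2, fees 10≤78, max drawdown 10≤17 — dominates #6.
Others (#1, #2, #3, #4) are each worse than #6 on at least one objective.

#5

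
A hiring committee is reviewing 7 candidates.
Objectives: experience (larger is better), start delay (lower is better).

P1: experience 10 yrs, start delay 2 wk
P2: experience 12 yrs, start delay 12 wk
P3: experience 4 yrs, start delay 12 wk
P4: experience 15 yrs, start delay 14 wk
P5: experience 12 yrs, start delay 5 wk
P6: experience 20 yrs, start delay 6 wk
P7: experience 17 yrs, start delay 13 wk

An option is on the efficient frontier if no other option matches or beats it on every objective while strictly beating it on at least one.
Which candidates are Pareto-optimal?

P1: not dominated (best start delay).
P2: dominated by P5 (experience 12≥12, start delay 5≤12).
P3: dominated by P1 (experience 10≥4, start delay 2≤12).
P4: dominated by P6 (experience 20≥15, start delay 6≤14).
P5: not dominated.
P6: not dominated (best experience).
P7: dominated by P6 (experience 20≥17, start delay 6≤13).

P1, P5, P6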